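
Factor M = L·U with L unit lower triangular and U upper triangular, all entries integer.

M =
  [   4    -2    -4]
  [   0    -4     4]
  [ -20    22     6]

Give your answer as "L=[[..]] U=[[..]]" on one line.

  R1 -= 0·R0 → [0,-4,4]
  R2 -= -5·R0 → [0,12,-14]
  R2 -= -3·R1 → [0,0,-2]

L=[[1,0,0],[0,1,0],[-5,-3,1]] U=[[4,-2,-4],[0,-4,4],[0,0,-2]]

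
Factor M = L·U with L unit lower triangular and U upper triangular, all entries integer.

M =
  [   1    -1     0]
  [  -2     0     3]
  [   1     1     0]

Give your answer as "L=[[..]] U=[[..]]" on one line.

  r1 -= -2·r0 → [0,-2,3]
  r2 -= 1·r0 → [0,2,0]
  r2 -= -1·r1 → [0,0,3]

L=[[1,0,0],[-2,1,0],[1,-1,1]] U=[[1,-1,0],[0,-2,3],[0,0,3]]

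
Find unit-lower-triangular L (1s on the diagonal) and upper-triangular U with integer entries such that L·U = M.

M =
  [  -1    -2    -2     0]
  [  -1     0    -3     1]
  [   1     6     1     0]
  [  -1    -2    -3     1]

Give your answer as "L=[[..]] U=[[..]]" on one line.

  row1 -= 1·row0 → [0,2,-1,1]
  row2 -= -1·row0 → [0,4,-1,0]
  row3 -= 1·row0 → [0,0,-1,1]
  row2 -= 2·row1 → [0,0,1,-2]
  row3 -= 0·row1 → [0,0,-1,1]
  row3 -= -1·row2 → [0,0,0,-1]

L=[[1,0,0,0],[1,1,0,0],[-1,2,1,0],[1,0,-1,1]] U=[[-1,-2,-2,0],[0,2,-1,1],[0,0,1,-2],[0,0,0,-1]]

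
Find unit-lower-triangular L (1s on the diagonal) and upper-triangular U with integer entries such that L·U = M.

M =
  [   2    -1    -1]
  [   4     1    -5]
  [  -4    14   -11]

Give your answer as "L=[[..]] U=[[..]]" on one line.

  R1 -= 2·R0 → [0,3,-3]
  R2 -= -2·R0 → [0,12,-13]
  R2 -= 4·R1 → [0,0,-1]

L=[[1,0,0],[2,1,0],[-2,4,1]] U=[[2,-1,-1],[0,3,-3],[0,0,-1]]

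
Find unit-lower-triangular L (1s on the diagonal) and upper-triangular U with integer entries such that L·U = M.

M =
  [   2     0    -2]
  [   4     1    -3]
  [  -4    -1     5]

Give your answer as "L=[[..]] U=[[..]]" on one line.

  R1 -= 2·R0 → [0,1,1]
  R2 -= -2·R0 → [0,-1,1]
  R2 -= -1·R1 → [0,0,2]

L=[[1,0,0],[2,1,0],[-2,-1,1]] U=[[2,0,-2],[0,1,1],[0,0,2]]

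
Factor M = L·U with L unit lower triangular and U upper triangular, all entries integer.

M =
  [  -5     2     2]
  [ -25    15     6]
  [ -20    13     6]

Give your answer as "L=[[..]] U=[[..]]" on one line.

L=[[1,0,0],[5,1,0],[4,1,1]] U=[[-5,2,2],[0,5,-4],[0,0,2]]

  row1 -= 5·row0 → [0,5,-4]
  row2 -= 4·row0 → [0,5,-2]
  row2 -= 1·row1 → [0,0,2]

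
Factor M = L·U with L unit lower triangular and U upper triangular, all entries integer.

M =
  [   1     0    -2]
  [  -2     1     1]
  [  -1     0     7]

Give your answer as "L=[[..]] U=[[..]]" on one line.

  r1 -= -2·r0 → [0,1,-3]
  r2 -= -1·r0 → [0,0,5]
  r2 -= 0·r1 → [0,0,5]

L=[[1,0,0],[-2,1,0],[-1,0,1]] U=[[1,0,-2],[0,1,-3],[0,0,5]]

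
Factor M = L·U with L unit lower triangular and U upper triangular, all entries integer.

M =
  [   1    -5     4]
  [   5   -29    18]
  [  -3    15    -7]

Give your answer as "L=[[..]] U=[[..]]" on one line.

L=[[1,0,0],[5,1,0],[-3,0,1]] U=[[1,-5,4],[0,-4,-2],[0,0,5]]

  r1 -= 5·r0 → [0,-4,-2]
  r2 -= -3·r0 → [0,0,5]
  r2 -= 0·r1 → [0,0,5]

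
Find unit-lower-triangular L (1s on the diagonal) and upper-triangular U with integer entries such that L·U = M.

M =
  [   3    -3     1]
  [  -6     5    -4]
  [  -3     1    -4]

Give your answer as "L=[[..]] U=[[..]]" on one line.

  R1 -= -2·R0 → [0,-1,-2]
  R2 -= -1·R0 → [0,-2,-3]
  R2 -= 2·R1 → [0,0,1]

L=[[1,0,0],[-2,1,0],[-1,2,1]] U=[[3,-3,1],[0,-1,-2],[0,0,1]]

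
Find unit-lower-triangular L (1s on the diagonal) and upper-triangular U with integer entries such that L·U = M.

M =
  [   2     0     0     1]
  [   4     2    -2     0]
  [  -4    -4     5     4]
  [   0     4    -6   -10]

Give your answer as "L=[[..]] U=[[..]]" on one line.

L=[[1,0,0,0],[2,1,0,0],[-2,-2,1,0],[0,2,-2,1]] U=[[2,0,0,1],[0,2,-2,-2],[0,0,1,2],[0,0,0,-2]]

  r1 -= 2·r0 → [0,2,-2,-2]
  r2 -= -2·r0 → [0,-4,5,6]
  r3 -= 0·r0 → [0,4,-6,-10]
  r2 -= -2·r1 → [0,0,1,2]
  r3 -= 2·r1 → [0,0,-2,-6]
  r3 -= -2·r2 → [0,0,0,-2]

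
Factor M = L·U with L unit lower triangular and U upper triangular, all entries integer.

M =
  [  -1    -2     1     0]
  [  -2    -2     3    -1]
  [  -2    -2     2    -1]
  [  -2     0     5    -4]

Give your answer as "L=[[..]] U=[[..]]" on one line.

L=[[1,0,0,0],[2,1,0,0],[2,1,1,0],[2,2,-1,1]] U=[[-1,-2,1,0],[0,2,1,-1],[0,0,-1,0],[0,0,0,-2]]

  row1 -= 2·row0 → [0,2,1,-1]
  row2 -= 2·row0 → [0,2,0,-1]
  row3 -= 2·row0 → [0,4,3,-4]
  row2 -= 1·row1 → [0,0,-1,0]
  row3 -= 2·row1 → [0,0,1,-2]
  row3 -= -1·row2 → [0,0,0,-2]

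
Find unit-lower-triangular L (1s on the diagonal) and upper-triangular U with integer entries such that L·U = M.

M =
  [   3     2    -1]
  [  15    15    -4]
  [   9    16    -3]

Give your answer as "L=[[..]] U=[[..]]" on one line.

L=[[1,0,0],[5,1,0],[3,2,1]] U=[[3,2,-1],[0,5,1],[0,0,-2]]

  row1 -= 5·row0 → [0,5,1]
  row2 -= 3·row0 → [0,10,0]
  row2 -= 2·row1 → [0,0,-2]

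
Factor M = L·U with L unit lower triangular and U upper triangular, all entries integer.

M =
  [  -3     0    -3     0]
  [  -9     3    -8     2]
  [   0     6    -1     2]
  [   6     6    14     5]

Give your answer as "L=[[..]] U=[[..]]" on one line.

L=[[1,0,0,0],[3,1,0,0],[0,2,1,0],[-2,2,-2,1]] U=[[-3,0,-3,0],[0,3,1,2],[0,0,-3,-2],[0,0,0,-3]]

  R1 -= 3·R0 → [0,3,1,2]
  R2 -= 0·R0 → [0,6,-1,2]
  R3 -= -2·R0 → [0,6,8,5]
  R2 -= 2·R1 → [0,0,-3,-2]
  R3 -= 2·R1 → [0,0,6,1]
  R3 -= -2·R2 → [0,0,0,-3]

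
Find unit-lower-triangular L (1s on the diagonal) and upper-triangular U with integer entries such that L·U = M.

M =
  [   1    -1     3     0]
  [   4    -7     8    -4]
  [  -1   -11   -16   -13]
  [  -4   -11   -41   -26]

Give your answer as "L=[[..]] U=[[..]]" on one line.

L=[[1,0,0,0],[4,1,0,0],[-1,4,1,0],[-4,5,-3,1]] U=[[1,-1,3,0],[0,-3,-4,-4],[0,0,3,3],[0,0,0,3]]

  R1 -= 4·R0 → [0,-3,-4,-4]
  R2 -= -1·R0 → [0,-12,-13,-13]
  R3 -= -4·R0 → [0,-15,-29,-26]
  R2 -= 4·R1 → [0,0,3,3]
  R3 -= 5·R1 → [0,0,-9,-6]
  R3 -= -3·R2 → [0,0,0,3]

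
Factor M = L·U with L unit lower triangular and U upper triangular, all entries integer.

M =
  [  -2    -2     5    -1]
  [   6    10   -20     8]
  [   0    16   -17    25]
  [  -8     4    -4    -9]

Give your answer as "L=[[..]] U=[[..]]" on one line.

L=[[1,0,0,0],[-3,1,0,0],[0,4,1,0],[4,3,-3,1]] U=[[-2,-2,5,-1],[0,4,-5,5],[0,0,3,5],[0,0,0,-5]]

  r1 -= -3·r0 → [0,4,-5,5]
  r2 -= 0·r0 → [0,16,-17,25]
  r3 -= 4·r0 → [0,12,-24,-5]
  r2 -= 4·r1 → [0,0,3,5]
  r3 -= 3·r1 → [0,0,-9,-20]
  r3 -= -3·r2 → [0,0,0,-5]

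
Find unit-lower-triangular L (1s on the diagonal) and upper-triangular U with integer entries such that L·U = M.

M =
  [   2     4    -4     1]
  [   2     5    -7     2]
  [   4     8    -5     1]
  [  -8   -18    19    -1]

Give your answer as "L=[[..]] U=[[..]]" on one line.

L=[[1,0,0,0],[1,1,0,0],[2,0,1,0],[-4,-2,-1,1]] U=[[2,4,-4,1],[0,1,-3,1],[0,0,3,-1],[0,0,0,4]]

  row1 -= 1·row0 → [0,1,-3,1]
  row2 -= 2·row0 → [0,0,3,-1]
  row3 -= -4·row0 → [0,-2,3,3]
  row2 -= 0·row1 → [0,0,3,-1]
  row3 -= -2·row1 → [0,0,-3,5]
  row3 -= -1·row2 → [0,0,0,4]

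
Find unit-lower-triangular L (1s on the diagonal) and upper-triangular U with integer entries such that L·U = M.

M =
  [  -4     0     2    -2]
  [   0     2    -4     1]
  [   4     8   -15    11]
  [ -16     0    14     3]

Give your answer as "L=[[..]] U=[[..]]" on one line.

L=[[1,0,0,0],[0,1,0,0],[-1,4,1,0],[4,0,2,1]] U=[[-4,0,2,-2],[0,2,-4,1],[0,0,3,5],[0,0,0,1]]

  R1 -= 0·R0 → [0,2,-4,1]
  R2 -= -1·R0 → [0,8,-13,9]
  R3 -= 4·R0 → [0,0,6,11]
  R2 -= 4·R1 → [0,0,3,5]
  R3 -= 0·R1 → [0,0,6,11]
  R3 -= 2·R2 → [0,0,0,1]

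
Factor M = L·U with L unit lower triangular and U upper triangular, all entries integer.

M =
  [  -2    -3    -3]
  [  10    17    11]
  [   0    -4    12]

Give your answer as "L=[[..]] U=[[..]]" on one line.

  r1 -= -5·r0 → [0,2,-4]
  r2 -= 0·r0 → [0,-4,12]
  r2 -= -2·r1 → [0,0,4]

L=[[1,0,0],[-5,1,0],[0,-2,1]] U=[[-2,-3,-3],[0,2,-4],[0,0,4]]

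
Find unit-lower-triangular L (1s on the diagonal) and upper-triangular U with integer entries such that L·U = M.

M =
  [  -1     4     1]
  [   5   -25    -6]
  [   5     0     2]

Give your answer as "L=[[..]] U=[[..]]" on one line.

L=[[1,0,0],[-5,1,0],[-5,-4,1]] U=[[-1,4,1],[0,-5,-1],[0,0,3]]

  row1 -= -5·row0 → [0,-5,-1]
  row2 -= -5·row0 → [0,20,7]
  row2 -= -4·row1 → [0,0,3]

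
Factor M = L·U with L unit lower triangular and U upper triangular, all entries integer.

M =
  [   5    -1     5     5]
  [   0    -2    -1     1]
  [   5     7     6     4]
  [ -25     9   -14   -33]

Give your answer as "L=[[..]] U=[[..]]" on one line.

  row1 -= 0·row0 → [0,-2,-1,1]
  row2 -= 1·row0 → [0,8,1,-1]
  row3 -= -5·row0 → [0,4,11,-8]
  row2 -= -4·row1 → [0,0,-3,3]
  row3 -= -2·row1 → [0,0,9,-6]
  row3 -= -3·row2 → [0,0,0,3]

L=[[1,0,0,0],[0,1,0,0],[1,-4,1,0],[-5,-2,-3,1]] U=[[5,-1,5,5],[0,-2,-1,1],[0,0,-3,3],[0,0,0,3]]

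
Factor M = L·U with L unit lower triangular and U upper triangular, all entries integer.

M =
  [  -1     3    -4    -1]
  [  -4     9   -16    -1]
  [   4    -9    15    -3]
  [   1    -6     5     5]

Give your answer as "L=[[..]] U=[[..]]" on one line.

  r1 -= 4·r0 → [0,-3,0,3]
  r2 -= -4·r0 → [0,3,-1,-7]
  r3 -= -1·r0 → [0,-3,1,4]
  r2 -= -1·r1 → [0,0,-1,-4]
  r3 -= 1·r1 → [0,0,1,1]
  r3 -= -1·r2 → [0,0,0,-3]

L=[[1,0,0,0],[4,1,0,0],[-4,-1,1,0],[-1,1,-1,1]] U=[[-1,3,-4,-1],[0,-3,0,3],[0,0,-1,-4],[0,0,0,-3]]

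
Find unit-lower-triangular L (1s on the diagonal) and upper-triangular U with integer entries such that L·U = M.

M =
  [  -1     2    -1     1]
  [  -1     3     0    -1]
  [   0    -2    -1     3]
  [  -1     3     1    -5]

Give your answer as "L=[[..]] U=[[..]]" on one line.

L=[[1,0,0,0],[1,1,0,0],[0,-2,1,0],[1,1,1,1]] U=[[-1,2,-1,1],[0,1,1,-2],[0,0,1,-1],[0,0,0,-3]]

  R1 -= 1·R0 → [0,1,1,-2]
  R2 -= 0·R0 → [0,-2,-1,3]
  R3 -= 1·R0 → [0,1,2,-6]
  R2 -= -2·R1 → [0,0,1,-1]
  R3 -= 1·R1 → [0,0,1,-4]
  R3 -= 1·R2 → [0,0,0,-3]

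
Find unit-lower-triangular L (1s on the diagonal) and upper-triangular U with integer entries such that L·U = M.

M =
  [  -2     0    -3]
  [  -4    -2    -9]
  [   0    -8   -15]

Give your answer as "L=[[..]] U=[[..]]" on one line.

  row1 -= 2·row0 → [0,-2,-3]
  row2 -= 0·row0 → [0,-8,-15]
  row2 -= 4·row1 → [0,0,-3]

L=[[1,0,0],[2,1,0],[0,4,1]] U=[[-2,0,-3],[0,-2,-3],[0,0,-3]]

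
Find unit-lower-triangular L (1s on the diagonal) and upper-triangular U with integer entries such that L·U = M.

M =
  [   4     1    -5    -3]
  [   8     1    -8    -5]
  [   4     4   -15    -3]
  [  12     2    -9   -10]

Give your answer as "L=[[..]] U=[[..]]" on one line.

  r1 -= 2·r0 → [0,-1,2,1]
  r2 -= 1·r0 → [0,3,-10,0]
  r3 -= 3·r0 → [0,-1,6,-1]
  r2 -= -3·r1 → [0,0,-4,3]
  r3 -= 1·r1 → [0,0,4,-2]
  r3 -= -1·r2 → [0,0,0,1]

L=[[1,0,0,0],[2,1,0,0],[1,-3,1,0],[3,1,-1,1]] U=[[4,1,-5,-3],[0,-1,2,1],[0,0,-4,3],[0,0,0,1]]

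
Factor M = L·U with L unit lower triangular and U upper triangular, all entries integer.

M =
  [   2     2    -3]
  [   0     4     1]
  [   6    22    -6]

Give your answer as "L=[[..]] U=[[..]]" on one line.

  R1 -= 0·R0 → [0,4,1]
  R2 -= 3·R0 → [0,16,3]
  R2 -= 4·R1 → [0,0,-1]

L=[[1,0,0],[0,1,0],[3,4,1]] U=[[2,2,-3],[0,4,1],[0,0,-1]]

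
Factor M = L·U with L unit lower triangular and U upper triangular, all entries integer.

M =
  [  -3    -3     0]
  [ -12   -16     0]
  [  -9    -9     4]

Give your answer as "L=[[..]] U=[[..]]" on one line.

L=[[1,0,0],[4,1,0],[3,0,1]] U=[[-3,-3,0],[0,-4,0],[0,0,4]]

  row1 -= 4·row0 → [0,-4,0]
  row2 -= 3·row0 → [0,0,4]
  row2 -= 0·row1 → [0,0,4]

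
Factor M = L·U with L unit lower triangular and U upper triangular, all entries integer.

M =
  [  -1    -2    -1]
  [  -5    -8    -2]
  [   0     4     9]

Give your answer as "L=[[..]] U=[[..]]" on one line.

  R1 -= 5·R0 → [0,2,3]
  R2 -= 0·R0 → [0,4,9]
  R2 -= 2·R1 → [0,0,3]

L=[[1,0,0],[5,1,0],[0,2,1]] U=[[-1,-2,-1],[0,2,3],[0,0,3]]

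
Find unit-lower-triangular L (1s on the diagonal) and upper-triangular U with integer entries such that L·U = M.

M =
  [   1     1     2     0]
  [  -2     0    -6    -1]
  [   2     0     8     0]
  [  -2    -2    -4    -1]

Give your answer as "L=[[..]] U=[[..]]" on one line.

  R1 -= -2·R0 → [0,2,-2,-1]
  R2 -= 2·R0 → [0,-2,4,0]
  R3 -= -2·R0 → [0,0,0,-1]
  R2 -= -1·R1 → [0,0,2,-1]
  R3 -= 0·R1 → [0,0,0,-1]
  R3 -= 0·R2 → [0,0,0,-1]

L=[[1,0,0,0],[-2,1,0,0],[2,-1,1,0],[-2,0,0,1]] U=[[1,1,2,0],[0,2,-2,-1],[0,0,2,-1],[0,0,0,-1]]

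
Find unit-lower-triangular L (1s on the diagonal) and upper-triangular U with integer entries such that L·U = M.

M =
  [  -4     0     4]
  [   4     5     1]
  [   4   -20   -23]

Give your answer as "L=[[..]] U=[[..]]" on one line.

L=[[1,0,0],[-1,1,0],[-1,-4,1]] U=[[-4,0,4],[0,5,5],[0,0,1]]

  r1 -= -1·r0 → [0,5,5]
  r2 -= -1·r0 → [0,-20,-19]
  r2 -= -4·r1 → [0,0,1]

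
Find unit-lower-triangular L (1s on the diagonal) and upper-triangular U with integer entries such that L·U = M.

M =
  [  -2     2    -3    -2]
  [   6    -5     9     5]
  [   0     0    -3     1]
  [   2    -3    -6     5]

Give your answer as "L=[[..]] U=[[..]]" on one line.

  row1 -= -3·row0 → [0,1,0,-1]
  row2 -= 0·row0 → [0,0,-3,1]
  row3 -= -1·row0 → [0,-1,-9,3]
  row2 -= 0·row1 → [0,0,-3,1]
  row3 -= -1·row1 → [0,0,-9,2]
  row3 -= 3·row2 → [0,0,0,-1]

L=[[1,0,0,0],[-3,1,0,0],[0,0,1,0],[-1,-1,3,1]] U=[[-2,2,-3,-2],[0,1,0,-1],[0,0,-3,1],[0,0,0,-1]]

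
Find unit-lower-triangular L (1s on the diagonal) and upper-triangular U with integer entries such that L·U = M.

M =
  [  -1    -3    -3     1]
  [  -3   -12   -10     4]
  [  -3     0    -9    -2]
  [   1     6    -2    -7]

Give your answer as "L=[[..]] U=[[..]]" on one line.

  r1 -= 3·r0 → [0,-3,-1,1]
  r2 -= 3·r0 → [0,9,0,-5]
  r3 -= -1·r0 → [0,3,-5,-6]
  r2 -= -3·r1 → [0,0,-3,-2]
  r3 -= -1·r1 → [0,0,-6,-5]
  r3 -= 2·r2 → [0,0,0,-1]

L=[[1,0,0,0],[3,1,0,0],[3,-3,1,0],[-1,-1,2,1]] U=[[-1,-3,-3,1],[0,-3,-1,1],[0,0,-3,-2],[0,0,0,-1]]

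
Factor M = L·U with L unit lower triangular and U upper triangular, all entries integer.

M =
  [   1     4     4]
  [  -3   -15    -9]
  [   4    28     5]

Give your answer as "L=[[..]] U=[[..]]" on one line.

  R1 -= -3·R0 → [0,-3,3]
  R2 -= 4·R0 → [0,12,-11]
  R2 -= -4·R1 → [0,0,1]

L=[[1,0,0],[-3,1,0],[4,-4,1]] U=[[1,4,4],[0,-3,3],[0,0,1]]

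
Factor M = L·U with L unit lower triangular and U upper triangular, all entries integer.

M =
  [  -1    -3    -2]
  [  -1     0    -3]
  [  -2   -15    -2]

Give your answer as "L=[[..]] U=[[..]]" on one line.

  R1 -= 1·R0 → [0,3,-1]
  R2 -= 2·R0 → [0,-9,2]
  R2 -= -3·R1 → [0,0,-1]

L=[[1,0,0],[1,1,0],[2,-3,1]] U=[[-1,-3,-2],[0,3,-1],[0,0,-1]]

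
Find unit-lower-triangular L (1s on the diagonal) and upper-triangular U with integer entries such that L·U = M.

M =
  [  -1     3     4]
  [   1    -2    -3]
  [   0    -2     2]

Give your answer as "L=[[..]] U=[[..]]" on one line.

L=[[1,0,0],[-1,1,0],[0,-2,1]] U=[[-1,3,4],[0,1,1],[0,0,4]]

  r1 -= -1·r0 → [0,1,1]
  r2 -= 0·r0 → [0,-2,2]
  r2 -= -2·r1 → [0,0,4]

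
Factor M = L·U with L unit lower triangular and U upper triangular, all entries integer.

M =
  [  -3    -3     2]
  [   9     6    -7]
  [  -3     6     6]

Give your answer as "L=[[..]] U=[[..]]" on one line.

  R1 -= -3·R0 → [0,-3,-1]
  R2 -= 1·R0 → [0,9,4]
  R2 -= -3·R1 → [0,0,1]

L=[[1,0,0],[-3,1,0],[1,-3,1]] U=[[-3,-3,2],[0,-3,-1],[0,0,1]]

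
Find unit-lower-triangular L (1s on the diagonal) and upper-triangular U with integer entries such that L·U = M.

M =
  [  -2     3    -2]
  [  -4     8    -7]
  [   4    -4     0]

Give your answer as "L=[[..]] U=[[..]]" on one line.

  row1 -= 2·row0 → [0,2,-3]
  row2 -= -2·row0 → [0,2,-4]
  row2 -= 1·row1 → [0,0,-1]

L=[[1,0,0],[2,1,0],[-2,1,1]] U=[[-2,3,-2],[0,2,-3],[0,0,-1]]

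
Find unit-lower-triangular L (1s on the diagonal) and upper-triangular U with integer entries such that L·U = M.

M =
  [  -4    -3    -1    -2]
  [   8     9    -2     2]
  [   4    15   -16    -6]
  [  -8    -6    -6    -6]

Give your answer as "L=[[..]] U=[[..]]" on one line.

  r1 -= -2·r0 → [0,3,-4,-2]
  r2 -= -1·r0 → [0,12,-17,-8]
  r3 -= 2·r0 → [0,0,-4,-2]
  r2 -= 4·r1 → [0,0,-1,0]
  r3 -= 0·r1 → [0,0,-4,-2]
  r3 -= 4·r2 → [0,0,0,-2]

L=[[1,0,0,0],[-2,1,0,0],[-1,4,1,0],[2,0,4,1]] U=[[-4,-3,-1,-2],[0,3,-4,-2],[0,0,-1,0],[0,0,0,-2]]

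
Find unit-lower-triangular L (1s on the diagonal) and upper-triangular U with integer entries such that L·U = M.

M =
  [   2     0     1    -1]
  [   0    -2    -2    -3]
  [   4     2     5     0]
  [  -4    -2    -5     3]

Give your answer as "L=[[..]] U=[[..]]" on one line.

L=[[1,0,0,0],[0,1,0,0],[2,-1,1,0],[-2,1,-1,1]] U=[[2,0,1,-1],[0,-2,-2,-3],[0,0,1,-1],[0,0,0,3]]

  r1 -= 0·r0 → [0,-2,-2,-3]
  r2 -= 2·r0 → [0,2,3,2]
  r3 -= -2·r0 → [0,-2,-3,1]
  r2 -= -1·r1 → [0,0,1,-1]
  r3 -= 1·r1 → [0,0,-1,4]
  r3 -= -1·r2 → [0,0,0,3]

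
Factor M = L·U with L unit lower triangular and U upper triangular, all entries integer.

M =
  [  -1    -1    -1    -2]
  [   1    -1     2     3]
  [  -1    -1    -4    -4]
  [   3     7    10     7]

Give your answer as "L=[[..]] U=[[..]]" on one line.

  row1 -= -1·row0 → [0,-2,1,1]
  row2 -= 1·row0 → [0,0,-3,-2]
  row3 -= -3·row0 → [0,4,7,1]
  row2 -= 0·row1 → [0,0,-3,-2]
  row3 -= -2·row1 → [0,0,9,3]
  row3 -= -3·row2 → [0,0,0,-3]

L=[[1,0,0,0],[-1,1,0,0],[1,0,1,0],[-3,-2,-3,1]] U=[[-1,-1,-1,-2],[0,-2,1,1],[0,0,-3,-2],[0,0,0,-3]]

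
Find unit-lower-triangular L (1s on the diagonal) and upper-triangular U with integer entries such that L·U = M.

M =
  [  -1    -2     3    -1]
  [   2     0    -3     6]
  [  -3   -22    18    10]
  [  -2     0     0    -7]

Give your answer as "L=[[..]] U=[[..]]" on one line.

  r1 -= -2·r0 → [0,-4,3,4]
  r2 -= 3·r0 → [0,-16,9,13]
  r3 -= 2·r0 → [0,4,-6,-5]
  r2 -= 4·r1 → [0,0,-3,-3]
  r3 -= -1·r1 → [0,0,-3,-1]
  r3 -= 1·r2 → [0,0,0,2]

L=[[1,0,0,0],[-2,1,0,0],[3,4,1,0],[2,-1,1,1]] U=[[-1,-2,3,-1],[0,-4,3,4],[0,0,-3,-3],[0,0,0,2]]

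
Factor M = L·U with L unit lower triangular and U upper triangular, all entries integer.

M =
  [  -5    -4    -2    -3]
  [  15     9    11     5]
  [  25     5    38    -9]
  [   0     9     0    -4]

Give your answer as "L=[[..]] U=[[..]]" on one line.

  r1 -= -3·r0 → [0,-3,5,-4]
  r2 -= -5·r0 → [0,-15,28,-24]
  r3 -= 0·r0 → [0,9,0,-4]
  r2 -= 5·r1 → [0,0,3,-4]
  r3 -= -3·r1 → [0,0,15,-16]
  r3 -= 5·r2 → [0,0,0,4]

L=[[1,0,0,0],[-3,1,0,0],[-5,5,1,0],[0,-3,5,1]] U=[[-5,-4,-2,-3],[0,-3,5,-4],[0,0,3,-4],[0,0,0,4]]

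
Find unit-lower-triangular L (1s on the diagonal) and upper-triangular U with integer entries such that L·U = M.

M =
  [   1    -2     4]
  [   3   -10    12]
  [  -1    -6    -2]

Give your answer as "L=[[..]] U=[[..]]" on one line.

  row1 -= 3·row0 → [0,-4,0]
  row2 -= -1·row0 → [0,-8,2]
  row2 -= 2·row1 → [0,0,2]

L=[[1,0,0],[3,1,0],[-1,2,1]] U=[[1,-2,4],[0,-4,0],[0,0,2]]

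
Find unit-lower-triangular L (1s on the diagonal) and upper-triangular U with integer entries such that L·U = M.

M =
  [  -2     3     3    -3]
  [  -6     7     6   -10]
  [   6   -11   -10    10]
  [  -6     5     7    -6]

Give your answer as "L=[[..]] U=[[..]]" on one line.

  r1 -= 3·r0 → [0,-2,-3,-1]
  r2 -= -3·r0 → [0,-2,-1,1]
  r3 -= 3·r0 → [0,-4,-2,3]
  r2 -= 1·r1 → [0,0,2,2]
  r3 -= 2·r1 → [0,0,4,5]
  r3 -= 2·r2 → [0,0,0,1]

L=[[1,0,0,0],[3,1,0,0],[-3,1,1,0],[3,2,2,1]] U=[[-2,3,3,-3],[0,-2,-3,-1],[0,0,2,2],[0,0,0,1]]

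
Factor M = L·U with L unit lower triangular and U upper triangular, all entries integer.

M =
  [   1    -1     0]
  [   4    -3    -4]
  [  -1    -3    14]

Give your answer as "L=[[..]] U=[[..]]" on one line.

  r1 -= 4·r0 → [0,1,-4]
  r2 -= -1·r0 → [0,-4,14]
  r2 -= -4·r1 → [0,0,-2]

L=[[1,0,0],[4,1,0],[-1,-4,1]] U=[[1,-1,0],[0,1,-4],[0,0,-2]]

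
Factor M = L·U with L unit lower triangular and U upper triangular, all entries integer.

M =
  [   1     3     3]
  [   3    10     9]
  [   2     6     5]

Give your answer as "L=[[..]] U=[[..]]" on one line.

  R1 -= 3·R0 → [0,1,0]
  R2 -= 2·R0 → [0,0,-1]
  R2 -= 0·R1 → [0,0,-1]

L=[[1,0,0],[3,1,0],[2,0,1]] U=[[1,3,3],[0,1,0],[0,0,-1]]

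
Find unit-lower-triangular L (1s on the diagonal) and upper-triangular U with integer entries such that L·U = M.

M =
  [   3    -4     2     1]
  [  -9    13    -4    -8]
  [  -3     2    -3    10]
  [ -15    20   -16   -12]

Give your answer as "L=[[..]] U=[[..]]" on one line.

L=[[1,0,0,0],[-3,1,0,0],[-1,-2,1,0],[-5,0,-2,1]] U=[[3,-4,2,1],[0,1,2,-5],[0,0,3,1],[0,0,0,-5]]

  row1 -= -3·row0 → [0,1,2,-5]
  row2 -= -1·row0 → [0,-2,-1,11]
  row3 -= -5·row0 → [0,0,-6,-7]
  row2 -= -2·row1 → [0,0,3,1]
  row3 -= 0·row1 → [0,0,-6,-7]
  row3 -= -2·row2 → [0,0,0,-5]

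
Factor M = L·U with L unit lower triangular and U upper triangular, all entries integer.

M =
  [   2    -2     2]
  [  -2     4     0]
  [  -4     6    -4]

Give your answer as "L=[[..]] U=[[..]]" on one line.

L=[[1,0,0],[-1,1,0],[-2,1,1]] U=[[2,-2,2],[0,2,2],[0,0,-2]]

  r1 -= -1·r0 → [0,2,2]
  r2 -= -2·r0 → [0,2,0]
  r2 -= 1·r1 → [0,0,-2]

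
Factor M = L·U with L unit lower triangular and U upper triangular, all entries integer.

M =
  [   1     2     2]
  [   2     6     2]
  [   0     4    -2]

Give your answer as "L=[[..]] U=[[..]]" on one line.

L=[[1,0,0],[2,1,0],[0,2,1]] U=[[1,2,2],[0,2,-2],[0,0,2]]

  row1 -= 2·row0 → [0,2,-2]
  row2 -= 0·row0 → [0,4,-2]
  row2 -= 2·row1 → [0,0,2]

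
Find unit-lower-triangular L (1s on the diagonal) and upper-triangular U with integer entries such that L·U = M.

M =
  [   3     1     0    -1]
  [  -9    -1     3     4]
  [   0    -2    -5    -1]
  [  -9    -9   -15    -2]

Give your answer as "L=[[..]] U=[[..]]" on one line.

  R1 -= -3·R0 → [0,2,3,1]
  R2 -= 0·R0 → [0,-2,-5,-1]
  R3 -= -3·R0 → [0,-6,-15,-5]
  R2 -= -1·R1 → [0,0,-2,0]
  R3 -= -3·R1 → [0,0,-6,-2]
  R3 -= 3·R2 → [0,0,0,-2]

L=[[1,0,0,0],[-3,1,0,0],[0,-1,1,0],[-3,-3,3,1]] U=[[3,1,0,-1],[0,2,3,1],[0,0,-2,0],[0,0,0,-2]]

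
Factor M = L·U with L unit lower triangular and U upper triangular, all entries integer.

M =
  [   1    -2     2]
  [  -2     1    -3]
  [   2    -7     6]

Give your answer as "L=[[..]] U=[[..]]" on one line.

  row1 -= -2·row0 → [0,-3,1]
  row2 -= 2·row0 → [0,-3,2]
  row2 -= 1·row1 → [0,0,1]

L=[[1,0,0],[-2,1,0],[2,1,1]] U=[[1,-2,2],[0,-3,1],[0,0,1]]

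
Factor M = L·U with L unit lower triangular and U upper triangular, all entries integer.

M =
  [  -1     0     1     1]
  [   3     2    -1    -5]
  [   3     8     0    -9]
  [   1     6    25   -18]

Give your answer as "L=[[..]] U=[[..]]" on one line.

  R1 -= -3·R0 → [0,2,2,-2]
  R2 -= -3·R0 → [0,8,3,-6]
  R3 -= -1·R0 → [0,6,26,-17]
  R2 -= 4·R1 → [0,0,-5,2]
  R3 -= 3·R1 → [0,0,20,-11]
  R3 -= -4·R2 → [0,0,0,-3]

L=[[1,0,0,0],[-3,1,0,0],[-3,4,1,0],[-1,3,-4,1]] U=[[-1,0,1,1],[0,2,2,-2],[0,0,-5,2],[0,0,0,-3]]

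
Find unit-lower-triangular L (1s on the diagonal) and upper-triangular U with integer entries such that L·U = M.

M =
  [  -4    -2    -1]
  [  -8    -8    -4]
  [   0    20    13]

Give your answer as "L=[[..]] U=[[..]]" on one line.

L=[[1,0,0],[2,1,0],[0,-5,1]] U=[[-4,-2,-1],[0,-4,-2],[0,0,3]]

  R1 -= 2·R0 → [0,-4,-2]
  R2 -= 0·R0 → [0,20,13]
  R2 -= -5·R1 → [0,0,3]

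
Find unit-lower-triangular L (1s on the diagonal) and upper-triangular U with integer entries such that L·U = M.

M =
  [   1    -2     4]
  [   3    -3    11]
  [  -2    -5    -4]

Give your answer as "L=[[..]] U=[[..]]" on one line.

L=[[1,0,0],[3,1,0],[-2,-3,1]] U=[[1,-2,4],[0,3,-1],[0,0,1]]

  R1 -= 3·R0 → [0,3,-1]
  R2 -= -2·R0 → [0,-9,4]
  R2 -= -3·R1 → [0,0,1]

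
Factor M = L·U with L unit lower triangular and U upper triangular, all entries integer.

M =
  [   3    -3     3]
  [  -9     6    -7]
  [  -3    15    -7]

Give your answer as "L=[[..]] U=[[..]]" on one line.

  row1 -= -3·row0 → [0,-3,2]
  row2 -= -1·row0 → [0,12,-4]
  row2 -= -4·row1 → [0,0,4]

L=[[1,0,0],[-3,1,0],[-1,-4,1]] U=[[3,-3,3],[0,-3,2],[0,0,4]]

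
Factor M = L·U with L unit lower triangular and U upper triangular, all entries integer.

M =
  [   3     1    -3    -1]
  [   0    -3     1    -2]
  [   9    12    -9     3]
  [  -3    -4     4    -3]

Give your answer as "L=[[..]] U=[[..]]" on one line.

  R1 -= 0·R0 → [0,-3,1,-2]
  R2 -= 3·R0 → [0,9,0,6]
  R3 -= -1·R0 → [0,-3,1,-4]
  R2 -= -3·R1 → [0,0,3,0]
  R3 -= 1·R1 → [0,0,0,-2]
  R3 -= 0·R2 → [0,0,0,-2]

L=[[1,0,0,0],[0,1,0,0],[3,-3,1,0],[-1,1,0,1]] U=[[3,1,-3,-1],[0,-3,1,-2],[0,0,3,0],[0,0,0,-2]]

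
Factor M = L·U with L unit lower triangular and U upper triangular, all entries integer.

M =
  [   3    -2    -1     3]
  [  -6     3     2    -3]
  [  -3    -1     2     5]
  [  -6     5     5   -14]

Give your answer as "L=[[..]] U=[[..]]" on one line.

  row1 -= -2·row0 → [0,-1,0,3]
  row2 -= -1·row0 → [0,-3,1,8]
  row3 -= -2·row0 → [0,1,3,-8]
  row2 -= 3·row1 → [0,0,1,-1]
  row3 -= -1·row1 → [0,0,3,-5]
  row3 -= 3·row2 → [0,0,0,-2]

L=[[1,0,0,0],[-2,1,0,0],[-1,3,1,0],[-2,-1,3,1]] U=[[3,-2,-1,3],[0,-1,0,3],[0,0,1,-1],[0,0,0,-2]]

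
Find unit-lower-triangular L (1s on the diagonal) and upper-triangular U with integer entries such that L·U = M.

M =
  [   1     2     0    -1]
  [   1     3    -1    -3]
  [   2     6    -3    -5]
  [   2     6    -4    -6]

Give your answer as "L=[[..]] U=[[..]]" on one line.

  r1 -= 1·r0 → [0,1,-1,-2]
  r2 -= 2·r0 → [0,2,-3,-3]
  r3 -= 2·r0 → [0,2,-4,-4]
  r2 -= 2·r1 → [0,0,-1,1]
  r3 -= 2·r1 → [0,0,-2,0]
  r3 -= 2·r2 → [0,0,0,-2]

L=[[1,0,0,0],[1,1,0,0],[2,2,1,0],[2,2,2,1]] U=[[1,2,0,-1],[0,1,-1,-2],[0,0,-1,1],[0,0,0,-2]]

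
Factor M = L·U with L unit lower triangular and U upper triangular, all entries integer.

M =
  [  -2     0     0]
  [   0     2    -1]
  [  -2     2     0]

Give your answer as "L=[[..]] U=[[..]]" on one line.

  row1 -= 0·row0 → [0,2,-1]
  row2 -= 1·row0 → [0,2,0]
  row2 -= 1·row1 → [0,0,1]

L=[[1,0,0],[0,1,0],[1,1,1]] U=[[-2,0,0],[0,2,-1],[0,0,1]]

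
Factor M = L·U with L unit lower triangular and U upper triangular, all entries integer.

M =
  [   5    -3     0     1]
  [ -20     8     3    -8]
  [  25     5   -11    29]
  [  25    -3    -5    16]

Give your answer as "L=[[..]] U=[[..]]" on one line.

  R1 -= -4·R0 → [0,-4,3,-4]
  R2 -= 5·R0 → [0,20,-11,24]
  R3 -= 5·R0 → [0,12,-5,11]
  R2 -= -5·R1 → [0,0,4,4]
  R3 -= -3·R1 → [0,0,4,-1]
  R3 -= 1·R2 → [0,0,0,-5]

L=[[1,0,0,0],[-4,1,0,0],[5,-5,1,0],[5,-3,1,1]] U=[[5,-3,0,1],[0,-4,3,-4],[0,0,4,4],[0,0,0,-5]]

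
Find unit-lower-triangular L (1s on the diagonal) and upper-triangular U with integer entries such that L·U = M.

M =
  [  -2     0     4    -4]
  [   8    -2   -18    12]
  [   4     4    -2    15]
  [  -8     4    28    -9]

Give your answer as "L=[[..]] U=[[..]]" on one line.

  row1 -= -4·row0 → [0,-2,-2,-4]
  row2 -= -2·row0 → [0,4,6,7]
  row3 -= 4·row0 → [0,4,12,7]
  row2 -= -2·row1 → [0,0,2,-1]
  row3 -= -2·row1 → [0,0,8,-1]
  row3 -= 4·row2 → [0,0,0,3]

L=[[1,0,0,0],[-4,1,0,0],[-2,-2,1,0],[4,-2,4,1]] U=[[-2,0,4,-4],[0,-2,-2,-4],[0,0,2,-1],[0,0,0,3]]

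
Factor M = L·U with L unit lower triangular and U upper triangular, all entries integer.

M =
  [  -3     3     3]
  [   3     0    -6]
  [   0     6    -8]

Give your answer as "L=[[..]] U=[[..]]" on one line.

  row1 -= -1·row0 → [0,3,-3]
  row2 -= 0·row0 → [0,6,-8]
  row2 -= 2·row1 → [0,0,-2]

L=[[1,0,0],[-1,1,0],[0,2,1]] U=[[-3,3,3],[0,3,-3],[0,0,-2]]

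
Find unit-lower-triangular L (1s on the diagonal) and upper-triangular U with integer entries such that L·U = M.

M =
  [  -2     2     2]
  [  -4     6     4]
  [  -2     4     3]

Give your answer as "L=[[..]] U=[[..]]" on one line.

L=[[1,0,0],[2,1,0],[1,1,1]] U=[[-2,2,2],[0,2,0],[0,0,1]]

  R1 -= 2·R0 → [0,2,0]
  R2 -= 1·R0 → [0,2,1]
  R2 -= 1·R1 → [0,0,1]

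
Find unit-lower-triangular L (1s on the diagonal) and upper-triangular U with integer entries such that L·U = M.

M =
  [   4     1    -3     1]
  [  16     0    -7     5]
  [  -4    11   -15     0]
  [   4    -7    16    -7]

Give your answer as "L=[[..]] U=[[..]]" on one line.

  R1 -= 4·R0 → [0,-4,5,1]
  R2 -= -1·R0 → [0,12,-18,1]
  R3 -= 1·R0 → [0,-8,19,-8]
  R2 -= -3·R1 → [0,0,-3,4]
  R3 -= 2·R1 → [0,0,9,-10]
  R3 -= -3·R2 → [0,0,0,2]

L=[[1,0,0,0],[4,1,0,0],[-1,-3,1,0],[1,2,-3,1]] U=[[4,1,-3,1],[0,-4,5,1],[0,0,-3,4],[0,0,0,2]]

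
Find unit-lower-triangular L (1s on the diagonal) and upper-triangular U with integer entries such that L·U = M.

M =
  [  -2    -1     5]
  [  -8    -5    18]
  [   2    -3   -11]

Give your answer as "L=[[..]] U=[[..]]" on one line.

  r1 -= 4·r0 → [0,-1,-2]
  r2 -= -1·r0 → [0,-4,-6]
  r2 -= 4·r1 → [0,0,2]

L=[[1,0,0],[4,1,0],[-1,4,1]] U=[[-2,-1,5],[0,-1,-2],[0,0,2]]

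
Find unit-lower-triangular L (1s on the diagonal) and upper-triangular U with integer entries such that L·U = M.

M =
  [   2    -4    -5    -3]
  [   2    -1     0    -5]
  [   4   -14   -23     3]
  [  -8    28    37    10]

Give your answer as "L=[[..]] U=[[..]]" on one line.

  r1 -= 1·r0 → [0,3,5,-2]
  r2 -= 2·r0 → [0,-6,-13,9]
  r3 -= -4·r0 → [0,12,17,-2]
  r2 -= -2·r1 → [0,0,-3,5]
  r3 -= 4·r1 → [0,0,-3,6]
  r3 -= 1·r2 → [0,0,0,1]

L=[[1,0,0,0],[1,1,0,0],[2,-2,1,0],[-4,4,1,1]] U=[[2,-4,-5,-3],[0,3,5,-2],[0,0,-3,5],[0,0,0,1]]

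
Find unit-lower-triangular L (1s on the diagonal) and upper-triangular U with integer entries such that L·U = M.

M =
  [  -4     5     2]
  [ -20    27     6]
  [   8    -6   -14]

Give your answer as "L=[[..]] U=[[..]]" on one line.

L=[[1,0,0],[5,1,0],[-2,2,1]] U=[[-4,5,2],[0,2,-4],[0,0,-2]]

  r1 -= 5·r0 → [0,2,-4]
  r2 -= -2·r0 → [0,4,-10]
  r2 -= 2·r1 → [0,0,-2]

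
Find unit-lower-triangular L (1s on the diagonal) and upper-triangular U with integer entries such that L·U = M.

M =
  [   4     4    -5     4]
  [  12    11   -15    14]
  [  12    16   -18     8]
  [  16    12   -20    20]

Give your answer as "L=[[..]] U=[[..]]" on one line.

  R1 -= 3·R0 → [0,-1,0,2]
  R2 -= 3·R0 → [0,4,-3,-4]
  R3 -= 4·R0 → [0,-4,0,4]
  R2 -= -4·R1 → [0,0,-3,4]
  R3 -= 4·R1 → [0,0,0,-4]
  R3 -= 0·R2 → [0,0,0,-4]

L=[[1,0,0,0],[3,1,0,0],[3,-4,1,0],[4,4,0,1]] U=[[4,4,-5,4],[0,-1,0,2],[0,0,-3,4],[0,0,0,-4]]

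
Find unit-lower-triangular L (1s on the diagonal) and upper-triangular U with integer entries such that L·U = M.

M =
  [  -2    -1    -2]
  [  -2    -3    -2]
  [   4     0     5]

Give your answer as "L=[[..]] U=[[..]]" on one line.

  row1 -= 1·row0 → [0,-2,0]
  row2 -= -2·row0 → [0,-2,1]
  row2 -= 1·row1 → [0,0,1]

L=[[1,0,0],[1,1,0],[-2,1,1]] U=[[-2,-1,-2],[0,-2,0],[0,0,1]]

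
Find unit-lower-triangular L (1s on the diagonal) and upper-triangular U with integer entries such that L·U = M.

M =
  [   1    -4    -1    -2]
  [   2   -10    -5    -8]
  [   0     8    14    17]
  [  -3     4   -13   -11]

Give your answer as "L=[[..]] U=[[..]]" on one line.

L=[[1,0,0,0],[2,1,0,0],[0,-4,1,0],[-3,4,-2,1]] U=[[1,-4,-1,-2],[0,-2,-3,-4],[0,0,2,1],[0,0,0,1]]

  r1 -= 2·r0 → [0,-2,-3,-4]
  r2 -= 0·r0 → [0,8,14,17]
  r3 -= -3·r0 → [0,-8,-16,-17]
  r2 -= -4·r1 → [0,0,2,1]
  r3 -= 4·r1 → [0,0,-4,-1]
  r3 -= -2·r2 → [0,0,0,1]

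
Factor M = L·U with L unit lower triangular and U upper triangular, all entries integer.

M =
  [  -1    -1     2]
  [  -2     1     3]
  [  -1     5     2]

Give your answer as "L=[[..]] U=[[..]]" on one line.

L=[[1,0,0],[2,1,0],[1,2,1]] U=[[-1,-1,2],[0,3,-1],[0,0,2]]

  r1 -= 2·r0 → [0,3,-1]
  r2 -= 1·r0 → [0,6,0]
  r2 -= 2·r1 → [0,0,2]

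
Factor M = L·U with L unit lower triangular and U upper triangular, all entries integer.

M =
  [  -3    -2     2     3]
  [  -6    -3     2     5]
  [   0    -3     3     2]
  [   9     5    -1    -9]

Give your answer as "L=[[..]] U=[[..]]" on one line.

  R1 -= 2·R0 → [0,1,-2,-1]
  R2 -= 0·R0 → [0,-3,3,2]
  R3 -= -3·R0 → [0,-1,5,0]
  R2 -= -3·R1 → [0,0,-3,-1]
  R3 -= -1·R1 → [0,0,3,-1]
  R3 -= -1·R2 → [0,0,0,-2]

L=[[1,0,0,0],[2,1,0,0],[0,-3,1,0],[-3,-1,-1,1]] U=[[-3,-2,2,3],[0,1,-2,-1],[0,0,-3,-1],[0,0,0,-2]]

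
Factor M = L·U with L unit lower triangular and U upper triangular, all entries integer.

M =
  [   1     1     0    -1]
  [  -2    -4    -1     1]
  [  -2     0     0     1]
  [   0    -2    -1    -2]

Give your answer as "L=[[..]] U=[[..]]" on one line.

L=[[1,0,0,0],[-2,1,0,0],[-2,-1,1,0],[0,1,0,1]] U=[[1,1,0,-1],[0,-2,-1,-1],[0,0,-1,-2],[0,0,0,-1]]

  R1 -= -2·R0 → [0,-2,-1,-1]
  R2 -= -2·R0 → [0,2,0,-1]
  R3 -= 0·R0 → [0,-2,-1,-2]
  R2 -= -1·R1 → [0,0,-1,-2]
  R3 -= 1·R1 → [0,0,0,-1]
  R3 -= 0·R2 → [0,0,0,-1]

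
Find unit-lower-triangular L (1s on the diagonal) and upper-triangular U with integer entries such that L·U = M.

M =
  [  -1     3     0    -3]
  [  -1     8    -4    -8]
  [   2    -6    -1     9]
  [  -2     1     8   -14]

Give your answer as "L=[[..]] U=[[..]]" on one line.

  R1 -= 1·R0 → [0,5,-4,-5]
  R2 -= -2·R0 → [0,0,-1,3]
  R3 -= 2·R0 → [0,-5,8,-8]
  R2 -= 0·R1 → [0,0,-1,3]
  R3 -= -1·R1 → [0,0,4,-13]
  R3 -= -4·R2 → [0,0,0,-1]

L=[[1,0,0,0],[1,1,0,0],[-2,0,1,0],[2,-1,-4,1]] U=[[-1,3,0,-3],[0,5,-4,-5],[0,0,-1,3],[0,0,0,-1]]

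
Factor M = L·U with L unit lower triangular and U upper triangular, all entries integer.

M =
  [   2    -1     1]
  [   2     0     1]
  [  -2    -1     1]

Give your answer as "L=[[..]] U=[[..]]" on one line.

L=[[1,0,0],[1,1,0],[-1,-2,1]] U=[[2,-1,1],[0,1,0],[0,0,2]]

  R1 -= 1·R0 → [0,1,0]
  R2 -= -1·R0 → [0,-2,2]
  R2 -= -2·R1 → [0,0,2]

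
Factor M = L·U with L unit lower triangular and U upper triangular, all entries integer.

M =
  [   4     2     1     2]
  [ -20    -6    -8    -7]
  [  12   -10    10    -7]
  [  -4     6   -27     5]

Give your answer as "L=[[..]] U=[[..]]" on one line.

  row1 -= -5·row0 → [0,4,-3,3]
  row2 -= 3·row0 → [0,-16,7,-13]
  row3 -= -1·row0 → [0,8,-26,7]
  row2 -= -4·row1 → [0,0,-5,-1]
  row3 -= 2·row1 → [0,0,-20,1]
  row3 -= 4·row2 → [0,0,0,5]

L=[[1,0,0,0],[-5,1,0,0],[3,-4,1,0],[-1,2,4,1]] U=[[4,2,1,2],[0,4,-3,3],[0,0,-5,-1],[0,0,0,5]]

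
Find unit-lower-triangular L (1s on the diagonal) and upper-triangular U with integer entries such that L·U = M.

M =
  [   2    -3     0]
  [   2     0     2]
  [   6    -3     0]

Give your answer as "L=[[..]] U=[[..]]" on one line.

L=[[1,0,0],[1,1,0],[3,2,1]] U=[[2,-3,0],[0,3,2],[0,0,-4]]

  r1 -= 1·r0 → [0,3,2]
  r2 -= 3·r0 → [0,6,0]
  r2 -= 2·r1 → [0,0,-4]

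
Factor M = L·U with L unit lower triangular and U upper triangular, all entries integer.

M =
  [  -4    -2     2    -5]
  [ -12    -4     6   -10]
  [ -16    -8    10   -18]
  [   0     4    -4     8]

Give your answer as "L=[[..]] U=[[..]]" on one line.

L=[[1,0,0,0],[3,1,0,0],[4,0,1,0],[0,2,-2,1]] U=[[-4,-2,2,-5],[0,2,0,5],[0,0,2,2],[0,0,0,2]]

  r1 -= 3·r0 → [0,2,0,5]
  r2 -= 4·r0 → [0,0,2,2]
  r3 -= 0·r0 → [0,4,-4,8]
  r2 -= 0·r1 → [0,0,2,2]
  r3 -= 2·r1 → [0,0,-4,-2]
  r3 -= -2·r2 → [0,0,0,2]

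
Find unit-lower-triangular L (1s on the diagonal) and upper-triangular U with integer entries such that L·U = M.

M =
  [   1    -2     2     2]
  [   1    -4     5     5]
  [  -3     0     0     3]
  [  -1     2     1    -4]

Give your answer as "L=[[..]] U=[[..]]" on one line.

L=[[1,0,0,0],[1,1,0,0],[-3,3,1,0],[-1,0,-1,1]] U=[[1,-2,2,2],[0,-2,3,3],[0,0,-3,0],[0,0,0,-2]]

  R1 -= 1·R0 → [0,-2,3,3]
  R2 -= -3·R0 → [0,-6,6,9]
  R3 -= -1·R0 → [0,0,3,-2]
  R2 -= 3·R1 → [0,0,-3,0]
  R3 -= 0·R1 → [0,0,3,-2]
  R3 -= -1·R2 → [0,0,0,-2]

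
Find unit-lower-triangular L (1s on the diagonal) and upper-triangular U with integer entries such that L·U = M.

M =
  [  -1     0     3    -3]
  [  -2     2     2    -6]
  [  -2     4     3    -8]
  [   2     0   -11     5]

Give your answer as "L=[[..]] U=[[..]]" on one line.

  R1 -= 2·R0 → [0,2,-4,0]
  R2 -= 2·R0 → [0,4,-3,-2]
  R3 -= -2·R0 → [0,0,-5,-1]
  R2 -= 2·R1 → [0,0,5,-2]
  R3 -= 0·R1 → [0,0,-5,-1]
  R3 -= -1·R2 → [0,0,0,-3]

L=[[1,0,0,0],[2,1,0,0],[2,2,1,0],[-2,0,-1,1]] U=[[-1,0,3,-3],[0,2,-4,0],[0,0,5,-2],[0,0,0,-3]]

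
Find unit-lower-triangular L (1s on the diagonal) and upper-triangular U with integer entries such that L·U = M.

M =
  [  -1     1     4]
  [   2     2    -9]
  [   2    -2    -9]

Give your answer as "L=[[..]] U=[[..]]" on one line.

  r1 -= -2·r0 → [0,4,-1]
  r2 -= -2·r0 → [0,0,-1]
  r2 -= 0·r1 → [0,0,-1]

L=[[1,0,0],[-2,1,0],[-2,0,1]] U=[[-1,1,4],[0,4,-1],[0,0,-1]]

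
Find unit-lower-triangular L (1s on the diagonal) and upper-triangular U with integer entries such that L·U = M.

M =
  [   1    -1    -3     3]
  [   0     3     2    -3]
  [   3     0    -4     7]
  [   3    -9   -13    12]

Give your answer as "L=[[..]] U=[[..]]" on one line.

L=[[1,0,0,0],[0,1,0,0],[3,1,1,0],[3,-2,0,1]] U=[[1,-1,-3,3],[0,3,2,-3],[0,0,3,1],[0,0,0,-3]]

  row1 -= 0·row0 → [0,3,2,-3]
  row2 -= 3·row0 → [0,3,5,-2]
  row3 -= 3·row0 → [0,-6,-4,3]
  row2 -= 1·row1 → [0,0,3,1]
  row3 -= -2·row1 → [0,0,0,-3]
  row3 -= 0·row2 → [0,0,0,-3]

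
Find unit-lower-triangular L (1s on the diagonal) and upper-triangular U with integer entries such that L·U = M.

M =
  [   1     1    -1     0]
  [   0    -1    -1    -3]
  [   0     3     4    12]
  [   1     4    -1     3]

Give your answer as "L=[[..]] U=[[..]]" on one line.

  row1 -= 0·row0 → [0,-1,-1,-3]
  row2 -= 0·row0 → [0,3,4,12]
  row3 -= 1·row0 → [0,3,0,3]
  row2 -= -3·row1 → [0,0,1,3]
  row3 -= -3·row1 → [0,0,-3,-6]
  row3 -= -3·row2 → [0,0,0,3]

L=[[1,0,0,0],[0,1,0,0],[0,-3,1,0],[1,-3,-3,1]] U=[[1,1,-1,0],[0,-1,-1,-3],[0,0,1,3],[0,0,0,3]]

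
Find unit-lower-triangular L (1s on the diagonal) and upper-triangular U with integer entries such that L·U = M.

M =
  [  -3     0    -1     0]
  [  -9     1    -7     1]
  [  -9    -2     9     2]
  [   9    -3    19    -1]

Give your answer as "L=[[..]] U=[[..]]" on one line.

  row1 -= 3·row0 → [0,1,-4,1]
  row2 -= 3·row0 → [0,-2,12,2]
  row3 -= -3·row0 → [0,-3,16,-1]
  row2 -= -2·row1 → [0,0,4,4]
  row3 -= -3·row1 → [0,0,4,2]
  row3 -= 1·row2 → [0,0,0,-2]

L=[[1,0,0,0],[3,1,0,0],[3,-2,1,0],[-3,-3,1,1]] U=[[-3,0,-1,0],[0,1,-4,1],[0,0,4,4],[0,0,0,-2]]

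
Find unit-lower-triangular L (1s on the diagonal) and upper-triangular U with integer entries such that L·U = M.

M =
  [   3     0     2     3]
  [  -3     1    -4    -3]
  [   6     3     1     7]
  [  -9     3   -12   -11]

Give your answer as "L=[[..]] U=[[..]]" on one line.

L=[[1,0,0,0],[-1,1,0,0],[2,3,1,0],[-3,3,0,1]] U=[[3,0,2,3],[0,1,-2,0],[0,0,3,1],[0,0,0,-2]]

  R1 -= -1·R0 → [0,1,-2,0]
  R2 -= 2·R0 → [0,3,-3,1]
  R3 -= -3·R0 → [0,3,-6,-2]
  R2 -= 3·R1 → [0,0,3,1]
  R3 -= 3·R1 → [0,0,0,-2]
  R3 -= 0·R2 → [0,0,0,-2]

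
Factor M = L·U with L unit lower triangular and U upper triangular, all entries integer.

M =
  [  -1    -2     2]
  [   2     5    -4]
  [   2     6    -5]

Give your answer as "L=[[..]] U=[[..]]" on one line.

L=[[1,0,0],[-2,1,0],[-2,2,1]] U=[[-1,-2,2],[0,1,0],[0,0,-1]]

  R1 -= -2·R0 → [0,1,0]
  R2 -= -2·R0 → [0,2,-1]
  R2 -= 2·R1 → [0,0,-1]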